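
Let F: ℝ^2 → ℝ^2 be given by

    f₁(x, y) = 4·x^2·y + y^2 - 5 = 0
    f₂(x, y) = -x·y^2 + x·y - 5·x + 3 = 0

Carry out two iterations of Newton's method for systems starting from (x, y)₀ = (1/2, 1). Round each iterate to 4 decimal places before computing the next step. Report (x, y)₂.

At (1/2, 1): F = (-3.0000, 0.5000).
Jacobian J = [[8·x·y, 4·x^2 + 2·y], [-y^2 + y - 5, -2·x·y + x]].
At the point, J = [[4.0000, 3.0000], [-5.0000, -0.5000]] (det J = 13.0000).
Solving J·Δ = −F gives Δ = (0.0000, 1.0000).
Then the next iterate is (x, y)₁ = (0.5000, 2.0000).
Round to (0.5000, 2.0000) and repeat: F = (1.0000, -0.5000), J = [[8.0000, 5.0000], [-7.0000, -1.5000]].
Δ = (-0.0435, -0.1304), so (x, y)₂ = (0.4565, 1.8696).

(0.4565, 1.8696)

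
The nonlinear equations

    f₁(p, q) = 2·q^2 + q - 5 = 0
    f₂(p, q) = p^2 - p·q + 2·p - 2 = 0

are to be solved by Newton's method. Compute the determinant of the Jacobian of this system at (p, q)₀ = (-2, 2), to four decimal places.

J = [[0, 4·q + 1], [2·p - q + 2, -p]].
At the point, J = [[0.0000, 9.0000], [-4.0000, 2.0000]].
det J = 36.0000.

36.0000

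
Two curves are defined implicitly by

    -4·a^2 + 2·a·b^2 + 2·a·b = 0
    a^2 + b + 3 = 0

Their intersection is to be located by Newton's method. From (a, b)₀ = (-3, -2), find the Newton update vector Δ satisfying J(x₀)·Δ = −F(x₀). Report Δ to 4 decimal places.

(1.6765, 0.0588)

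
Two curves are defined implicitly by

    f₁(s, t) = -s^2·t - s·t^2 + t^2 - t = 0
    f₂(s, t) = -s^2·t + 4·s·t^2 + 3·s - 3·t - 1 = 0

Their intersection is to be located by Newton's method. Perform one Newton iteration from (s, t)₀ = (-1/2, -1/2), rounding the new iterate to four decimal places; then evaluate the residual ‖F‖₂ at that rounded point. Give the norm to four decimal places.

0.4389

At (-1/2, -1/2): F = (1.0000, -1.3750).
Jacobian J = [[-2·s·t - t^2, -s^2 - 2·s·t + 2·t - 1], [-2·s·t + 4·t^2 + 3, -s^2 + 8·s·t - 3]].
At the point, J = [[-0.7500, -2.7500], [3.5000, -1.2500]] (det J = 10.5625).
Solving J·Δ = −F gives Δ = (0.4763, 0.2337).
Then the next iterate is (s, t)₁ = (-0.0237, -0.2663).
Re-evaluating at (-0.0237, -0.2663): F = (0.339046, -0.278773), so ‖F‖₂ = 0.4389.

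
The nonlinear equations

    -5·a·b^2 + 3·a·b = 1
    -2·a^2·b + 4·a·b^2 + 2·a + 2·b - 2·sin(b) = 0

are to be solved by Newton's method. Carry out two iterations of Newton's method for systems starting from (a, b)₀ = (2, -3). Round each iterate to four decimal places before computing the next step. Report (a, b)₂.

(1.1381, -0.9598)

At (2, -3): F = (-109.0000, 94.282240).
Jacobian J = [[-5·b^2 + 3·b, -10·a·b + 3·a], [-4·a·b + 4·b^2 + 2, -2·a^2 + 8·a·b - 2·cos(b) + 2]].
At the point, J = [[-54.0000, 66.0000], [62.0000, -52.020015]] (det J = -1282.919190).
Solving J·Δ = −F gives Δ = (-0.4306, 1.2992).
Then the next iterate is (a, b)₁ = (1.5694, -1.7008).
Round to (1.5694, -1.7008) and repeat: F = (-31.706885, 28.257862), J = [[-19.566003, 31.400555], [24.247825, -24.020641]].
Δ = (-0.4313, 0.7410), so (a, b)₂ = (1.1381, -0.9598).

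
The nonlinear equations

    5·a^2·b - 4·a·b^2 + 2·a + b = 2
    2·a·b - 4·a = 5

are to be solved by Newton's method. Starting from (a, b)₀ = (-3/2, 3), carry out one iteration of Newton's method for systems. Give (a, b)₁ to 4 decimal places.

(-2.4164, -0.2776)

At (-3/2, 3): F = (85.7500, -8.0000).
Jacobian J = [[10·a·b - 4·b^2 + 2, 5·a^2 - 8·a·b + 1], [2·b - 4, 2·a]].
At the point, J = [[-79.0000, 48.2500], [2.0000, -3.0000]] (det J = 140.5000).
Solving J·Δ = −F gives Δ = (-0.9164, -3.2776).
Then the next iterate is (a, b)₁ = (-2.4164, -0.2776).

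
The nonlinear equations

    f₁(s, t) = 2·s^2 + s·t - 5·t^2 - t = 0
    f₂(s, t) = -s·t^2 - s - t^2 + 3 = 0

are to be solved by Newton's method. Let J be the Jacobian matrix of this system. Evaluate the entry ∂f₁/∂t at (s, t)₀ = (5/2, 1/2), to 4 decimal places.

∂f₁/∂t = s - 10·t - 1.
At (5/2, 1/2) this is -3.5000.

-3.5000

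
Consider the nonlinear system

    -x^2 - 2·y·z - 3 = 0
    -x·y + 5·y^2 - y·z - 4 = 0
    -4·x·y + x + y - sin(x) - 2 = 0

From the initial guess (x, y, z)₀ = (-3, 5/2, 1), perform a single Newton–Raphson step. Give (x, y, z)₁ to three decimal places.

At (-3, 5/2, 1): F = (-17.000, 32.250, 27.64112).
Jacobian J = [[-2·x, -2·z, -2·y], [-y, -x + 10·y - z, -y], [-4·y - cos(x) + 1, -4·x + 1, 0]].
At the point, J = [[6.000, -2.000, -5.000], [-2.500, 27.000, -2.500], [-8.01001, 13.000, 0.000]] (det J = -763.90105).
Solving J·Δ = −F gives Δ = (1.598, -1.141, -1.025).
Then the next iterate is (x, y, z)₁ = (-1.402, 1.359, -0.025).

(-1.402, 1.359, -0.025)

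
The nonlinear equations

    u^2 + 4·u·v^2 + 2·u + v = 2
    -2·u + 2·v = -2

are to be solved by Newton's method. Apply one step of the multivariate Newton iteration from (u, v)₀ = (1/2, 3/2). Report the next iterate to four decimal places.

(0.9605, -0.0395)

At (1/2, 3/2): F = (5.2500, 4.0000).
Jacobian J = [[2·u + 4·v^2 + 2, 8·u·v + 1], [-2, 2]].
At the point, J = [[12.0000, 7.0000], [-2.0000, 2.0000]] (det J = 38.0000).
Solving J·Δ = −F gives Δ = (0.4605, -1.5395).
Then the next iterate is (u, v)₁ = (0.9605, -0.0395).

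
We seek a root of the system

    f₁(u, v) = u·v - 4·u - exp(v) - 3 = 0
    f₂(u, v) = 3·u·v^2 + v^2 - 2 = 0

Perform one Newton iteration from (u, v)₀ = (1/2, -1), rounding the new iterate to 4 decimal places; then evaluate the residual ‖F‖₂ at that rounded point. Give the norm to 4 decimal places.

At (1/2, -1): F = (-5.867879, 0.5000).
Jacobian J = [[v - 4, u - exp(v)], [3·v^2, 6·u·v + 2·v]].
At the point, J = [[-5.0000, 0.132121], [3.0000, -5.0000]] (det J = 24.603638).
Solving J·Δ = −F gives Δ = (-1.1898, -0.6139).
Then the next iterate is (u, v)₁ = (-0.6898, -1.6139).
Re-evaluating at (-0.6898, -1.6139): F = (0.673359, -4.785438), so ‖F‖₂ = 4.8326.

4.8326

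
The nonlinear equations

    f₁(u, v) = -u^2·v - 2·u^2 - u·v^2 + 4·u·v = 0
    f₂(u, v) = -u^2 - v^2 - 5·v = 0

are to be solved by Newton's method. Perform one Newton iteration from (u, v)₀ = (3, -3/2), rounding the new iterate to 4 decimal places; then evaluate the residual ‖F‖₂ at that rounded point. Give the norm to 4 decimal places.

At (3, -3/2): F = (-29.2500, -3.7500).
Jacobian J = [[-2·u·v - 4·u - v^2 + 4·v, -u^2 - 2·u·v + 4·u], [-2·u, -2·v - 5]].
At the point, J = [[-11.2500, 12.0000], [-6.0000, -2.0000]] (det J = 94.5000).
Solving J·Δ = −F gives Δ = (-1.0952, 1.4107).
Then the next iterate is (u, v)₁ = (1.9048, -0.0893).
Re-evaluating at (1.9048, -0.0893): F = (-7.628107, -3.189738), so ‖F‖₂ = 8.2682.

8.2682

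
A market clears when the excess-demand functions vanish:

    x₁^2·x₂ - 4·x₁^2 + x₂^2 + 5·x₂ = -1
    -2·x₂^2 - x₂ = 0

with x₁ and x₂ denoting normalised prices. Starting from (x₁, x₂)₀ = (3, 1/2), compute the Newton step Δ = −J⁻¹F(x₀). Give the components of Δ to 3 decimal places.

At (3, 1/2): F = (-27.750, -1.000).
Jacobian J = [[2·x₁·x₂ - 8·x₁, x₁^2 + 2·x₂ + 5], [0, -4·x₂ - 1]].
At the point, J = [[-21.000, 15.000], [0.000, -3.000]] (det J = 63.000).
Solving J·Δ = −F gives Δ = (-1.560, -0.333).

(-1.560, -0.333)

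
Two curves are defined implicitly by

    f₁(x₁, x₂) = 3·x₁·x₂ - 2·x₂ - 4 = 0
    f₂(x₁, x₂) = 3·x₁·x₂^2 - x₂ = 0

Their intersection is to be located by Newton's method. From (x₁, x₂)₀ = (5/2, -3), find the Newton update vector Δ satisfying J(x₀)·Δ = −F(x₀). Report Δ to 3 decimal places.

(-2.091, 0.305)

At (5/2, -3): F = (-20.500, 70.500).
Jacobian J = [[3·x₂, 3·x₁ - 2], [3·x₂^2, 6·x₁·x₂ - 1]].
At the point, J = [[-9.000, 5.500], [27.000, -46.000]] (det J = 265.500).
Solving J·Δ = −F gives Δ = (-2.091, 0.305).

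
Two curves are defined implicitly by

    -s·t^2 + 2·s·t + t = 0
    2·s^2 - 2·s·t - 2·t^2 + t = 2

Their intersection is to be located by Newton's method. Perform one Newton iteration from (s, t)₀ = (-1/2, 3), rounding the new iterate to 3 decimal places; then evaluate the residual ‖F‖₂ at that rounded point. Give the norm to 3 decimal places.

3.982

At (-1/2, 3): F = (4.500, -13.500).
Jacobian J = [[-t^2 + 2·t, -2·s·t + 2·s + 1], [4·s - 2·t, -2·s - 4·t + 1]].
At the point, J = [[-3.000, 3.000], [-8.000, -10.000]] (det J = 54.000).
Solving J·Δ = −F gives Δ = (0.083, -1.417).
Then the next iterate is (s, t)₁ = (-0.417, 1.583).
Re-evaluating at (-0.417, 1.583): F = (1.30773, -3.76078), so ‖F‖₂ = 3.982.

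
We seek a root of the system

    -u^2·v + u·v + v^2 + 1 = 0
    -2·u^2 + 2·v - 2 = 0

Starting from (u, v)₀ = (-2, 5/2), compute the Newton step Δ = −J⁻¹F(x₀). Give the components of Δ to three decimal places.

At (-2, 5/2): F = (-7.750, -5.000).
Jacobian J = [[-2·u·v + v, -u^2 + u + 2·v], [-4·u, 2]].
At the point, J = [[12.500, -1.000], [8.000, 2.000]] (det J = 33.000).
Solving J·Δ = −F gives Δ = (0.621, 0.015).

(0.621, 0.015)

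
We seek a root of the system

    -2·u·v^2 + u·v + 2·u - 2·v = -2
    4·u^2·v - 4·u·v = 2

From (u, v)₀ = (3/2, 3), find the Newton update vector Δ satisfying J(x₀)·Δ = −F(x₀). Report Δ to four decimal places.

(-0.1457, -1.1679)

At (3/2, 3): F = (-23.5000, 7.0000).
Jacobian J = [[-2·v^2 + v + 2, -4·u·v + u - 2], [8·u·v - 4·v, 4·u^2 - 4·u]].
At the point, J = [[-13.0000, -18.5000], [24.0000, 3.0000]] (det J = 405.0000).
Solving J·Δ = −F gives Δ = (-0.1457, -1.1679).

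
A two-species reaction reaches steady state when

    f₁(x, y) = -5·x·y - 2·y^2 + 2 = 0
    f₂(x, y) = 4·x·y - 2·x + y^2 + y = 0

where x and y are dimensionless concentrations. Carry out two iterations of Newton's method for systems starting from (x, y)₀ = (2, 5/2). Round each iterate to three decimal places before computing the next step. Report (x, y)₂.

(1.004, 0.540)

At (2, 5/2): F = (-35.500, 24.750).
Jacobian J = [[-5·y, -5·x - 4·y], [4·y - 2, 4·x + 2·y + 1]].
At the point, J = [[-12.500, -20.000], [8.000, 14.000]] (det J = -15.000).
Solving J·Δ = −F gives Δ = (-0.133, -1.692).
Then the next iterate is (x, y)₁ = (1.867, 0.808).
Round to (1.867, 0.808) and repeat: F = (-6.84841, 3.76101), J = [[-4.040, -12.567], [1.232, 10.084]].
Δ = (-0.863, -0.268), so (x, y)₂ = (1.004, 0.540).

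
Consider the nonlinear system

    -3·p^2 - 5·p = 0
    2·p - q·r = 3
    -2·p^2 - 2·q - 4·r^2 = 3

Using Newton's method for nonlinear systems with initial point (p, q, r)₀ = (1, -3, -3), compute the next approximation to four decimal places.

At (1, -3, -3): F = (-8.0000, -10.0000, -35.0000).
Jacobian J = [[-6·p - 5, 0, 0], [2, -r, -q], [-4·p, -2, -8·r]].
At the point, J = [[-11.0000, 0.0000, 0.0000], [2.0000, 3.0000, 3.0000], [-4.0000, -2.0000, 24.0000]] (det J = -858.0000).
Solving J·Δ = −F gives Δ = (-0.7273, 2.2902, 1.5280).
Then the next iterate is (p, q, r)₁ = (0.2727, -0.7098, -1.4720).

(0.2727, -0.7098, -1.4720)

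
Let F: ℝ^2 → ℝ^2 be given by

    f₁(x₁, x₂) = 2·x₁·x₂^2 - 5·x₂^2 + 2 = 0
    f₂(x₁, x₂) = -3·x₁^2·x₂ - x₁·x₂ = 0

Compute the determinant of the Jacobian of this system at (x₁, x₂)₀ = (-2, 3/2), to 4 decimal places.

400.5000

J = [[2·x₂^2, 4·x₁·x₂ - 10·x₂], [-6·x₁·x₂ - x₂, -3·x₁^2 - x₁]].
At the point, J = [[4.5000, -27.0000], [16.5000, -10.0000]].
det J = 400.5000.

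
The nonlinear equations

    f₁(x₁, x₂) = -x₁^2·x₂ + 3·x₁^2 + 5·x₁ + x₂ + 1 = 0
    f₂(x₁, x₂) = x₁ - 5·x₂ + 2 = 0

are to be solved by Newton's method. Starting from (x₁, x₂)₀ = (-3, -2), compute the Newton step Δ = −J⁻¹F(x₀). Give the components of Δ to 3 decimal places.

(0.549, 1.910)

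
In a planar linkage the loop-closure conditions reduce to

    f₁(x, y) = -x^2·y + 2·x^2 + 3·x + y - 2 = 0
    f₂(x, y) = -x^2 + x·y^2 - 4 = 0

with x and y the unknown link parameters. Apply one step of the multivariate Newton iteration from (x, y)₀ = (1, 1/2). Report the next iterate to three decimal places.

(0.500, 4.375)

At (1, 1/2): F = (3.000, -4.750).
Jacobian J = [[-2·x·y + 4·x + 3, -x^2 + 1], [-2·x + y^2, 2·x·y]].
At the point, J = [[6.000, 0.000], [-1.750, 1.000]] (det J = 6.000).
Solving J·Δ = −F gives Δ = (-0.500, 3.875).
Then the next iterate is (x, y)₁ = (0.500, 4.375).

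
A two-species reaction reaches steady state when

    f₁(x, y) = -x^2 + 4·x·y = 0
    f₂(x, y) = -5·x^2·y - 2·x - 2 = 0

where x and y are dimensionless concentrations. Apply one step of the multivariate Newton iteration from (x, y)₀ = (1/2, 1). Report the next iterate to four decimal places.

(-0.1159, 1.0488)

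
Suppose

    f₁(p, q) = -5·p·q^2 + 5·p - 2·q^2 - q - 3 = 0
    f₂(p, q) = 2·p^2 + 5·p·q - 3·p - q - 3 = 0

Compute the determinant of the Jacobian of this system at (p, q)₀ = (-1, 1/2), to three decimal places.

J = [[-5·q^2 + 5, -10·p·q - 4·q - 1], [4·p + 5·q - 3, 5·p - 1]].
At the point, J = [[3.750, 2.000], [-4.500, -6.000]].
det J = -13.500.

-13.500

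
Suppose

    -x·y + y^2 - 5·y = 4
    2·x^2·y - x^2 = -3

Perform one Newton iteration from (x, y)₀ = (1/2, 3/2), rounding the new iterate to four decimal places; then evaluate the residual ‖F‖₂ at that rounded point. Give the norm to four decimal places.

At (1/2, 3/2): F = (-10.0000, 3.5000).
Jacobian J = [[-y, -x + 2·y - 5], [4·x·y - 2·x, 2·x^2]].
At the point, J = [[-1.5000, -2.5000], [2.0000, 0.5000]] (det J = 4.2500).
Solving J·Δ = −F gives Δ = (-0.8824, -3.4706).
Then the next iterate is (x, y)₁ = (-0.3824, -1.9706).
Re-evaluating at (-0.3824, -1.9706): F = (8.982707, 2.277450), so ‖F‖₂ = 9.2669.

9.2669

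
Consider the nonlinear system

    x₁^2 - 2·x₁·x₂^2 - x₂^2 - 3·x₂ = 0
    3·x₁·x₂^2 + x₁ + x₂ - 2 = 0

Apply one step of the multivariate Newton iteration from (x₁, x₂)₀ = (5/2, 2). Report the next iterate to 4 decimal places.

(1.9525, 1.1812)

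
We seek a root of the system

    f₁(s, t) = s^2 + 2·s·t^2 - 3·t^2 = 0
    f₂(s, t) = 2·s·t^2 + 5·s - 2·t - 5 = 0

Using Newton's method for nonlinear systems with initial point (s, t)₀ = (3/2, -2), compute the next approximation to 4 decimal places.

At (3/2, -2): F = (2.2500, 18.5000).
Jacobian J = [[2·s + 2·t^2, 4·s·t - 6·t], [2·t^2 + 5, 4·s·t - 2]].
At the point, J = [[11.0000, 0.0000], [13.0000, -14.0000]] (det J = -154.0000).
Solving J·Δ = −F gives Δ = (-0.2045, 1.1315).
Then the next iterate is (s, t)₁ = (1.2955, -0.8685).

(1.2955, -0.8685)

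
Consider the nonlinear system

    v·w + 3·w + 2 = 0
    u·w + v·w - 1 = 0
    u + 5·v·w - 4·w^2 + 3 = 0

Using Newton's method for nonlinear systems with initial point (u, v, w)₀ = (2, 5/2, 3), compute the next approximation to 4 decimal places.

(3.2759, 0.3161, 0.8276)

At (2, 5/2, 3): F = (18.5000, 12.5000, 6.5000).
Jacobian J = [[0, w, v + 3], [w, w, u + v], [1, 5·w, 5·v - 8·w]].
At the point, J = [[0.0000, 3.0000, 5.5000], [3.0000, 3.0000, 4.5000], [1.0000, 15.0000, -11.5000]] (det J = 348.0000).
Solving J·Δ = −F gives Δ = (1.2759, -2.1839, -2.1724).
Then the next iterate is (u, v, w)₁ = (3.2759, 0.3161, 0.8276).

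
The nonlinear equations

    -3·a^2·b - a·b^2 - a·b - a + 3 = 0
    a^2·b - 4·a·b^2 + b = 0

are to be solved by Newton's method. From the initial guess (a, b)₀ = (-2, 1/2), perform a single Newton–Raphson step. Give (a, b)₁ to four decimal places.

At (-2, 1/2): F = (0.5000, 4.5000).
Jacobian J = [[-6·a·b - b^2 - b - 1, -3·a^2 - 2·a·b - a], [2·a·b - 4·b^2, a^2 - 8·a·b + 1]].
At the point, J = [[4.2500, -8.0000], [-3.0000, 13.0000]] (det J = 31.2500).
Solving J·Δ = −F gives Δ = (-1.3600, -0.6600).
Then the next iterate is (a, b)₁ = (-3.3600, -0.1600).

(-3.3600, -0.1600)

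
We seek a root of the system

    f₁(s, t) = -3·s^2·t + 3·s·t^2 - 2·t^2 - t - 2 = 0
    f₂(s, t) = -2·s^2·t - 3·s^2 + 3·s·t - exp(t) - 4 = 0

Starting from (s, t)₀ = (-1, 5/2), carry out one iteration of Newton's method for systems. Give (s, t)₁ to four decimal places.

At (-1, 5/2): F = (-43.2500, -31.682494).
Jacobian J = [[-6·s·t + 3·t^2, -3·s^2 + 6·s·t - 4·t - 1], [-4·s·t - 6·s + 3·t, -2·s^2 + 3·s - exp(t)]].
At the point, J = [[33.7500, -29.0000], [23.5000, -17.182494]] (det J = 101.590829).
Solving J·Δ = −F gives Δ = (1.7290, 0.5208).
Then the next iterate is (s, t)₁ = (0.7290, 3.0208).

(0.7290, 3.0208)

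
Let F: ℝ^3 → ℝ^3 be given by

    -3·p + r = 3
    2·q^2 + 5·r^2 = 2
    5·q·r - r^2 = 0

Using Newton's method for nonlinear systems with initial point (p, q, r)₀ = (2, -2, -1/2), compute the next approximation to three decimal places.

At (2, -2, -1/2): F = (-9.500, 7.250, 4.750).
Jacobian J = [[-3, 0, 1], [0, 4·q, 10·r], [0, 5·r, 5·q - 2·r]].
At the point, J = [[-3.000, 0.000, 1.000], [0.000, -8.000, -5.000], [0.000, -2.500, -9.000]] (det J = -178.500).
Solving J·Δ = −F gives Δ = (-3.055, 0.697, 0.334).
Then the next iterate is (p, q, r)₁ = (-1.055, -1.303, -0.166).

(-1.055, -1.303, -0.166)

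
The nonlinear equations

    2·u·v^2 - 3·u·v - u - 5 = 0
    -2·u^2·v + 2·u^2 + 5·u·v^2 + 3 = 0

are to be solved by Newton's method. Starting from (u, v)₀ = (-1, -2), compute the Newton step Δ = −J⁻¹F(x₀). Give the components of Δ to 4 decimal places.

At (-1, -2): F = (-18.0000, -11.0000).
Jacobian J = [[2·v^2 - 3·v - 1, 4·u·v - 3·u], [-4·u·v + 4·u + 5·v^2, -2·u^2 + 10·u·v]].
At the point, J = [[13.0000, 11.0000], [8.0000, 18.0000]] (det J = 146.0000).
Solving J·Δ = −F gives Δ = (1.3904, -0.0068).

(1.3904, -0.0068)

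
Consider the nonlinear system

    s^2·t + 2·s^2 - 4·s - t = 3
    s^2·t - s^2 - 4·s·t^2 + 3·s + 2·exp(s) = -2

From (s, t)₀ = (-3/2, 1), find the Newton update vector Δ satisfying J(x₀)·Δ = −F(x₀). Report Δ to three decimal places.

(0.649, -0.252)

At (-3/2, 1): F = (8.750, 3.94626).
Jacobian J = [[2·s·t + 4·s - 4, s^2 - 1], [2·s·t - 2·s - 4·t^2 + 2·exp(s) + 3, s^2 - 8·s·t]].
At the point, J = [[-13.000, 1.250], [-0.55374, 14.250]] (det J = -184.55783).
Solving J·Δ = −F gives Δ = (0.649, -0.252).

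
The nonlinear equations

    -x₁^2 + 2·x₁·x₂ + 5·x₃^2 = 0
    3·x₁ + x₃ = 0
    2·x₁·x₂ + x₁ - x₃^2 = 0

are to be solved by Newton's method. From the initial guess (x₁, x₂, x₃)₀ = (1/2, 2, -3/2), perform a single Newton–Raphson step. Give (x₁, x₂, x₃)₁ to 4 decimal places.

(0.2548, 0.7692, -0.7644)

At (1/2, 2, -3/2): F = (13.0000, 0.0000, 0.2500).
Jacobian J = [[-2·x₁ + 2·x₂, 2·x₁, 10·x₃], [3, 0, 1], [2·x₂ + 1, 2·x₁, -2·x₃]].
At the point, J = [[3.0000, 1.0000, -15.0000], [3.0000, 0.0000, 1.0000], [5.0000, 1.0000, 3.0000]] (det J = -52.0000).
Solving J·Δ = −F gives Δ = (-0.2452, -1.2308, 0.7356).
Then the next iterate is (x₁, x₂, x₃)₁ = (0.2548, 0.7692, -0.7644).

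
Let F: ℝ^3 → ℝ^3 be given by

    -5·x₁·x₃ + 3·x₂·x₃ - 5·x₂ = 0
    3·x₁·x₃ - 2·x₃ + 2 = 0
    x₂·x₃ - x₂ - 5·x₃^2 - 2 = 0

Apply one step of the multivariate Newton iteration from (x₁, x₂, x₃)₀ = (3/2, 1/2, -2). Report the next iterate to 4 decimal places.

(1.4906, 0.7128, -0.8225)

At (3/2, 1/2, -2): F = (9.5000, -3.0000, -23.5000).
Jacobian J = [[-5·x₃, 3·x₃ - 5, -5·x₁ + 3·x₂], [3·x₃, 0, 3·x₁ - 2], [0, x₃ - 1, x₂ - 10·x₃]].
At the point, J = [[10.0000, -11.0000, -6.0000], [-6.0000, 0.0000, 2.5000], [0.0000, -3.0000, 20.5000]] (det J = -1386.0000).
Solving J·Δ = −F gives Δ = (-0.0094, 0.2128, 1.1775).
Then the next iterate is (x₁, x₂, x₃)₁ = (1.4906, 0.7128, -0.8225).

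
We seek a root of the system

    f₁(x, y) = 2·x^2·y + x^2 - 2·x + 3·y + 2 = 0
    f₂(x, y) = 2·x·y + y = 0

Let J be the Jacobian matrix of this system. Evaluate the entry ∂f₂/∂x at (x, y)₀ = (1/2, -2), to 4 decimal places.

-4.0000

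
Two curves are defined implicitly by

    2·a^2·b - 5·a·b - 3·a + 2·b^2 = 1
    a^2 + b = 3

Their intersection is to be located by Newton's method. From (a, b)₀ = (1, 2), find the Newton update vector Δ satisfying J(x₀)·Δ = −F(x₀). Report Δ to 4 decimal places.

(-0.1333, 0.2667)

At (1, 2): F = (-2.0000, 0.0000).
Jacobian J = [[4·a·b - 5·b - 3, 2·a^2 - 5·a + 4·b], [2·a, 1]].
At the point, J = [[-5.0000, 5.0000], [2.0000, 1.0000]] (det J = -15.0000).
Solving J·Δ = −F gives Δ = (-0.1333, 0.2667).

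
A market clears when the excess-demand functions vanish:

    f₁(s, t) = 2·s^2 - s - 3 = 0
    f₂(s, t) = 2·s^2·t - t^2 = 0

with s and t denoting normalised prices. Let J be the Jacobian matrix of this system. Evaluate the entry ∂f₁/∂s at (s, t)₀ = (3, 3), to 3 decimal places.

11.000

∂f₁/∂s = 4·s - 1.
At (3, 3) this is 11.000.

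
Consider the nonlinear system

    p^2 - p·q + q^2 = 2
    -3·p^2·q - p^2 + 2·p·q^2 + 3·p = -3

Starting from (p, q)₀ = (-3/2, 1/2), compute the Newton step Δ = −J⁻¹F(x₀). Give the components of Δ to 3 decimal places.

At (-3/2, 1/2): F = (1.250, -7.875).
Jacobian J = [[2·p - q, -p + 2·q], [-6·p·q - 2·p + 2·q^2 + 3, -3·p^2 + 4·p·q]].
At the point, J = [[-3.500, 2.500], [11.000, -9.750]] (det J = 6.625).
Solving J·Δ = −F gives Δ = (-1.132, -2.085).

(-1.132, -2.085)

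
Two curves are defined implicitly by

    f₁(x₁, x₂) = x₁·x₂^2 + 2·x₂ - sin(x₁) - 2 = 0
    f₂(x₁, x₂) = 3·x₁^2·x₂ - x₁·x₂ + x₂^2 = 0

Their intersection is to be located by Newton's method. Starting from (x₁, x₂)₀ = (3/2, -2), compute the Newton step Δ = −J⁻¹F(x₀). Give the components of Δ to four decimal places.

(-0.4611, -0.7023)

At (3/2, -2): F = (-0.997495, -6.5000).
Jacobian J = [[x₂^2 - cos(x₁), 2·x₁·x₂ + 2], [6·x₁·x₂ - x₂, 3·x₁^2 - x₁ + 2·x₂]].
At the point, J = [[3.929263, -4.0000], [-16.0000, 1.2500]] (det J = -59.088422).
Solving J·Δ = −F gives Δ = (-0.4611, -0.7023).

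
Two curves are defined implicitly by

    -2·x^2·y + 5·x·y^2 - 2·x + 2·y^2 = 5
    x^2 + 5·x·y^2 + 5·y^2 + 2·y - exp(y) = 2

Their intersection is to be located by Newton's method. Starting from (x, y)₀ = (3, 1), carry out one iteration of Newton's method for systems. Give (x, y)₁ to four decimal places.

At (3, 1): F = (-12.0000, 26.281718).
Jacobian J = [[-4·x·y + 5·y^2 - 2, -2·x^2 + 10·x·y + 4·y], [2·x + 5·y^2, 10·x·y + 10·y - exp(y) + 2]].
At the point, J = [[-9.0000, 16.0000], [11.0000, 39.281718]] (det J = -529.535464).
Solving J·Δ = −F gives Δ = (-1.6843, -0.1974).
Then the next iterate is (x, y)₁ = (1.3157, 0.8026).

(1.3157, 0.8026)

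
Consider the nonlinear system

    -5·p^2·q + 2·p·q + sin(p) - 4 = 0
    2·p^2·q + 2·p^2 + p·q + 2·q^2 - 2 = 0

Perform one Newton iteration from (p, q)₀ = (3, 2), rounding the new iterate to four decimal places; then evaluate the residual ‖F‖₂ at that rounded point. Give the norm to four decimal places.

141.2031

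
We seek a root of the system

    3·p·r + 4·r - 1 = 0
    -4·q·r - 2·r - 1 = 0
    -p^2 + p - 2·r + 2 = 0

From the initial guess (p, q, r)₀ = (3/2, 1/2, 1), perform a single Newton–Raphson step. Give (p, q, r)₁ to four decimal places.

(2.2841, 0.4091, -0.1591)

At (3/2, 1/2, 1): F = (7.5000, -5.0000, -0.7500).
Jacobian J = [[3·r, 0, 3·p + 4], [0, -4·r, -4·q - 2], [-2·p + 1, 0, -2]].
At the point, J = [[3.0000, 0.0000, 8.5000], [0.0000, -4.0000, -4.0000], [-2.0000, 0.0000, -2.0000]] (det J = -44.0000).
Solving J·Δ = −F gives Δ = (0.7841, -0.0909, -1.1591).
Then the next iterate is (p, q, r)₁ = (2.2841, 0.4091, -0.1591).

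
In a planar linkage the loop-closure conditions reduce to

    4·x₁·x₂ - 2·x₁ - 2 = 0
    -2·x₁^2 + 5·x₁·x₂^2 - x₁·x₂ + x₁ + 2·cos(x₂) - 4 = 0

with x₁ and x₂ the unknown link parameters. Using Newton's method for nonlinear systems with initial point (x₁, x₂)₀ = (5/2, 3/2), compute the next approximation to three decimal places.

(1.224, 1.210)

At (5/2, 3/2): F = (8.000, 10.51647).
Jacobian J = [[4·x₂ - 2, 4·x₁], [-4·x₁ + 5·x₂^2 - x₂ + 1, 10·x₁·x₂ - x₁ - 2·sin(x₂)]].
At the point, J = [[4.000, 10.000], [0.750, 33.00501]] (det J = 124.52004).
Solving J·Δ = −F gives Δ = (-1.276, -0.290).
Then the next iterate is (x₁, x₂)₁ = (1.224, 1.210).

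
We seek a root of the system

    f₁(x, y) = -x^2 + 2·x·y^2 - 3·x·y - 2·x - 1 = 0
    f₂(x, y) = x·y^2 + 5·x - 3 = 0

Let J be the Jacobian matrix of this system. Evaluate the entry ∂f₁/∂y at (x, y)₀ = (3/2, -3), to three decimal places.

-22.500

∂f₁/∂y = 4·x·y - 3·x.
At (3/2, -3) this is -22.500.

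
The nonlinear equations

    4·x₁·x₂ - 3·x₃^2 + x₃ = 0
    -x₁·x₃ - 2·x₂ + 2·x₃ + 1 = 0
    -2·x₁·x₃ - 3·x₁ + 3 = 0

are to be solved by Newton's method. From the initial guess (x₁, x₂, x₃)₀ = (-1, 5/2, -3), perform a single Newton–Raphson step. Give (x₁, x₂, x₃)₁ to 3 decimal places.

(-1.903, -3.323, -1.645)

At (-1, 5/2, -3): F = (-40.000, -13.000, 0.000).
Jacobian J = [[4·x₂, 4·x₁, -6·x₃ + 1], [-x₃, -2, -x₁ + 2], [-2·x₃ - 3, 0, -2·x₁]].
At the point, J = [[10.000, -4.000, 19.000], [3.000, -2.000, 3.000], [3.000, 0.000, 2.000]] (det J = 62.000).
Solving J·Δ = −F gives Δ = (-0.903, -5.823, 1.355).
Then the next iterate is (x₁, x₂, x₃)₁ = (-1.903, -3.323, -1.645).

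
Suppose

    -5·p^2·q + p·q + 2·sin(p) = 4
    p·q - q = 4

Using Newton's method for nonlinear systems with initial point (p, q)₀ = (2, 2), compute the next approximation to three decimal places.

(-24.191, 56.383)

At (2, 2): F = (-38.18141, -2.000).
Jacobian J = [[-10·p·q + q + 2·cos(p), -5·p^2 + p], [q, p - 1]].
At the point, J = [[-38.83229, -18.000], [2.000, 1.000]] (det J = -2.83229).
Solving J·Δ = −F gives Δ = (-26.191, 54.383).
Then the next iterate is (p, q)₁ = (-24.191, 56.383).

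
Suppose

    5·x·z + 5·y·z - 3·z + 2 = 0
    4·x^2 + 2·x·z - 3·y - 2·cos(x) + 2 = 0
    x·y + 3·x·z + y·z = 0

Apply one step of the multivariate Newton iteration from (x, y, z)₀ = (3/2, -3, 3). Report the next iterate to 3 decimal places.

At (3/2, -3, 3): F = (-29.500, 28.85853, 0.000).
Jacobian J = [[5·z, 5·z, 5·x + 5·y - 3], [8·x + 2·z + 2·sin(x), -3, 2·x], [y + 3·z, x + z, 3·x + y]].
At the point, J = [[15.000, 15.000, -10.500], [19.99499, -3.000, 3.000], [6.000, 4.500, 1.500]] (det J = -1583.65055).
Solving J·Δ = −F gives Δ = (-0.936, 1.781, -1.601).
Then the next iterate is (x, y, z)₁ = (0.564, -1.219, 1.399).

(0.564, -1.219, 1.399)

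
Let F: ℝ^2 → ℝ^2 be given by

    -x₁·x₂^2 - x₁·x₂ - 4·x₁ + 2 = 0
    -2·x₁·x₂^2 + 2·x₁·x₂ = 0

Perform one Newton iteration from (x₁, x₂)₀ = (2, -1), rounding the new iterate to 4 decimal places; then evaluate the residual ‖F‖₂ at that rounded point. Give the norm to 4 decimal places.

At (2, -1): F = (-6.0000, -8.0000).
Jacobian J = [[-x₂^2 - x₂ - 4, -2·x₁·x₂ - x₁], [-2·x₂^2 + 2·x₂, -4·x₁·x₂ + 2·x₁]].
At the point, J = [[-4.0000, 2.0000], [-4.0000, 12.0000]] (det J = -40.0000).
Solving J·Δ = −F gives Δ = (-1.4000, 0.2000).
Then the next iterate is (x₁, x₂)₁ = (0.6000, -0.8000).
Re-evaluating at (0.6000, -0.8000): F = (-0.3040, -1.7280), so ‖F‖₂ = 1.7545.

1.7545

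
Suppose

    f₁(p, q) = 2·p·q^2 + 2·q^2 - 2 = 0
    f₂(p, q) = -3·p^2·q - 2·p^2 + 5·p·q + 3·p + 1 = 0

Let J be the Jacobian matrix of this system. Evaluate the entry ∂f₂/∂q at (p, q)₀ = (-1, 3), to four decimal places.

-8.0000

∂f₂/∂q = -3·p^2 + 5·p.
At (-1, 3) this is -8.0000.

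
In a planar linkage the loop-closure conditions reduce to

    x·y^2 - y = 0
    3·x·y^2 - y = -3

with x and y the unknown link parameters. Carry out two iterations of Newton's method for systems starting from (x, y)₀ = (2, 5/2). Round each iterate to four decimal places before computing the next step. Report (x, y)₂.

(-0.6667, -1.5000)

At (2, 5/2): F = (10.0000, 38.0000).
Jacobian J = [[y^2, 2·x·y - 1], [3·y^2, 6·x·y - 1]].
At the point, J = [[6.2500, 9.0000], [18.7500, 29.0000]] (det J = 12.5000).
Solving J·Δ = −F gives Δ = (4.1600, -4.0000).
Then the next iterate is (x, y)₁ = (6.1600, -1.5000).
Round to (6.1600, -1.5000) and repeat: F = (15.3600, 46.0800), J = [[2.2500, -19.4800], [6.7500, -56.4400]].
Δ = (-6.8267, 0.0000), so (x, y)₂ = (-0.6667, -1.5000).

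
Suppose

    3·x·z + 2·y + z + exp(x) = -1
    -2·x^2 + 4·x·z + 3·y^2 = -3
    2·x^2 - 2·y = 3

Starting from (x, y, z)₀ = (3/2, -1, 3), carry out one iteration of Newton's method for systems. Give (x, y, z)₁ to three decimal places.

(1.000, -0.749, 0.501)

At (3/2, -1, 3): F = (19.98169, 19.500, 3.500).
Jacobian J = [[3·z + exp(x), 2, 3·x + 1], [-4·x + 4·z, 6·y, 4·x], [4·x, -2, 0]].
At the point, J = [[13.48169, 2.000, 5.500], [6.000, -6.000, 6.000], [6.000, -2.000, 0.000]] (det J = 365.78027).
Solving J·Δ = −F gives Δ = (-0.500, 0.251, -2.499).
Then the next iterate is (x, y, z)₁ = (1.000, -0.749, 0.501).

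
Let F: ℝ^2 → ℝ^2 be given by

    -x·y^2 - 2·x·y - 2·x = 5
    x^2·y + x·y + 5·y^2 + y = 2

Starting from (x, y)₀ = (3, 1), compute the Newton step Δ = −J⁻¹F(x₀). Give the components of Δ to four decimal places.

At (3, 1): F = (-20.0000, 16.0000).
Jacobian J = [[-y^2 - 2·y - 2, -2·x·y - 2·x], [2·x·y + y, x^2 + x + 10·y + 1]].
At the point, J = [[-5.0000, -12.0000], [7.0000, 23.0000]] (det J = -31.0000).
Solving J·Δ = −F gives Δ = (-8.6452, 1.9355).

(-8.6452, 1.9355)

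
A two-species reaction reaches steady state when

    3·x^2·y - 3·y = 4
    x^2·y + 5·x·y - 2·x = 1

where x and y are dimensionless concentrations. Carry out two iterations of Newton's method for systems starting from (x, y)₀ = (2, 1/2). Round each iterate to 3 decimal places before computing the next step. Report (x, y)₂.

At (2, 1/2): F = (0.500, 2.000).
Jacobian J = [[6·x·y, 3·x^2 - 3], [2·x·y + 5·y - 2, x^2 + 5·x]].
At the point, J = [[6.000, 9.000], [2.500, 14.000]] (det J = 61.500).
Solving J·Δ = −F gives Δ = (0.179, -0.175).
Then the next iterate is (x, y)₁ = (2.179, 0.325).
Round to (2.179, 0.325) and repeat: F = (-0.34566, -0.27401), J = [[4.24905, 11.24412], [1.04135, 15.64304]].
Δ = (0.042, 0.015), so (x, y)₂ = (2.221, 0.340).

(2.221, 0.340)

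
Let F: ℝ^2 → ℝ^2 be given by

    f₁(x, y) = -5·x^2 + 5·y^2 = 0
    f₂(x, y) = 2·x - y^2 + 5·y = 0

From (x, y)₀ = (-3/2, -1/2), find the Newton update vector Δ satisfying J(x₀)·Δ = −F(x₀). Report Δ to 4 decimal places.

(0.8875, 0.6625)

At (-3/2, -1/2): F = (-10.0000, -5.7500).
Jacobian J = [[-10·x, 10·y], [2, -2·y + 5]].
At the point, J = [[15.0000, -5.0000], [2.0000, 6.0000]] (det J = 100.0000).
Solving J·Δ = −F gives Δ = (0.8875, 0.6625).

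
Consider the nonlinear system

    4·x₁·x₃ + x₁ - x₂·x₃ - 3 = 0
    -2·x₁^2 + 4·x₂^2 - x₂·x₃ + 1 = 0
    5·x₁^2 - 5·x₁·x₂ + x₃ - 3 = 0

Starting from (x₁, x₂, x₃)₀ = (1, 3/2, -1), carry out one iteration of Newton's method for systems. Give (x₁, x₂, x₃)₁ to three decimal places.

(2.432, 1.611, 2.474)

At (1, 3/2, -1): F = (-4.500, 9.500, -6.500).
Jacobian J = [[4·x₃ + 1, -x₃, 4·x₁ - x₂], [-4·x₁, 8·x₂ - x₃, -x₂], [10·x₁ - 5·x₂, -5·x₁, 1]].
At the point, J = [[-3.000, 1.000, 2.500], [-4.000, 13.000, -1.500], [2.500, -5.000, 1.000]] (det J = -47.500).
Solving J·Δ = −F gives Δ = (1.432, 0.111, 3.474).
Then the next iterate is (x₁, x₂, x₃)₁ = (2.432, 1.611, 2.474).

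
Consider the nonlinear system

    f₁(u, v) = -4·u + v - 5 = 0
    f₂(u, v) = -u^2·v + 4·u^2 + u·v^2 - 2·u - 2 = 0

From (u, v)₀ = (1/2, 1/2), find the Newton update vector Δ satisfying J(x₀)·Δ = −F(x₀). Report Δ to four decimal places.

(0.1364, 7.0455)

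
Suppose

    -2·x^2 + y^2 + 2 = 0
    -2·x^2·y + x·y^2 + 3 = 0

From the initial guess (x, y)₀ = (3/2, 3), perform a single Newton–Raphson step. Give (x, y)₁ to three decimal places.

(1.083, 1.500)

At (3/2, 3): F = (6.500, 3.000).
Jacobian J = [[-4·x, 2·y], [-4·x·y + y^2, -2·x^2 + 2·x·y]].
At the point, J = [[-6.000, 6.000], [-9.000, 4.500]] (det J = 27.000).
Solving J·Δ = −F gives Δ = (-0.417, -1.500).
Then the next iterate is (x, y)₁ = (1.083, 1.500).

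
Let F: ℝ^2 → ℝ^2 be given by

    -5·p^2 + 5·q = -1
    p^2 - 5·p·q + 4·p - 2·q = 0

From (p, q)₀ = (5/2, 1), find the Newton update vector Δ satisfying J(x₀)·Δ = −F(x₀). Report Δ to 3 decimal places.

(-1.043, -0.167)

At (5/2, 1): F = (-25.250, 1.750).
Jacobian J = [[-10·p, 5], [2·p - 5·q + 4, -5·p - 2]].
At the point, J = [[-25.000, 5.000], [4.000, -14.500]] (det J = 342.500).
Solving J·Δ = −F gives Δ = (-1.043, -0.167).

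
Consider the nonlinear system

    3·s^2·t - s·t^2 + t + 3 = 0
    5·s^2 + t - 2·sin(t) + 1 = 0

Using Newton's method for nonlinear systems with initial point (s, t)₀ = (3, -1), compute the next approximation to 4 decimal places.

(1.4438, -1.0461)

At (3, -1): F = (-28.0000, 46.682942).
Jacobian J = [[6·s·t - t^2, 3·s^2 - 2·s·t + 1], [10·s, -2·cos(t) + 1]].
At the point, J = [[-19.0000, 34.0000], [30.0000, -0.080605]] (det J = -1018.468512).
Solving J·Δ = −F gives Δ = (-1.5562, -0.0461).
Then the next iterate is (s, t)₁ = (1.4438, -1.0461).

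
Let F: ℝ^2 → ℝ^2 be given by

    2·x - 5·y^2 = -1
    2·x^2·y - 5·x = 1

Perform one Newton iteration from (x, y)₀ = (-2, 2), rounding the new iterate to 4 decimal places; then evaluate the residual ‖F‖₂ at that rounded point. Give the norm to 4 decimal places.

9.7203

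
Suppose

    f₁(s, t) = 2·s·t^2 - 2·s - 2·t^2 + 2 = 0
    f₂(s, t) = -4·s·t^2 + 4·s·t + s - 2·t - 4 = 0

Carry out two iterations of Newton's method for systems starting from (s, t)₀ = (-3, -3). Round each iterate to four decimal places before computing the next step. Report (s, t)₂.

(-0.7474, -1.5683)

At (-3, -3): F = (-64.0000, 143.0000).
Jacobian J = [[2·t^2 - 2, 4·s·t - 4·t], [-4·t^2 + 4·t + 1, -8·s·t + 4·s - 2]].
At the point, J = [[16.0000, 48.0000], [-47.0000, -86.0000]] (det J = 880.0000).
Solving J·Δ = −F gives Δ = (1.5455, 0.8182).
Then the next iterate is (s, t)₁ = (-1.4545, -2.1818).
Round to (-1.4545, -2.1818) and repeat: F = (-18.459073, 39.297954), J = [[7.520502, 21.420912], [-26.768205, -33.205425]].
Δ = (0.7071, 0.6135), so (s, t)₂ = (-0.7474, -1.5683).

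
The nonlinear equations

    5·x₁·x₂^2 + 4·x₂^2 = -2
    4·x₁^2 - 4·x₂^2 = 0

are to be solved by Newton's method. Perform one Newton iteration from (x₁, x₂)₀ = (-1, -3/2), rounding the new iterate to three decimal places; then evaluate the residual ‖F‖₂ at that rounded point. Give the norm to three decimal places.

At (-1, -3/2): F = (-0.250, -5.000).
Jacobian J = [[5·x₂^2, 10·x₁·x₂ + 8·x₂], [8·x₁, -8·x₂]].
At the point, J = [[11.250, 3.000], [-8.000, 12.000]] (det J = 159.000).
Solving J·Δ = −F gives Δ = (-0.075, 0.366).
Then the next iterate is (x₁, x₂)₁ = (-1.075, -1.134).
Re-evaluating at (-1.075, -1.134): F = (0.23181, -0.52132), so ‖F‖₂ = 0.571.

0.571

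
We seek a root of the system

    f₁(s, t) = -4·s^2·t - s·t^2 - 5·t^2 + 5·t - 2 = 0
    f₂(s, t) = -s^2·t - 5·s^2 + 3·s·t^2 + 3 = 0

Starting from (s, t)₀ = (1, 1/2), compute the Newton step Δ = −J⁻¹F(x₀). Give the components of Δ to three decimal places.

(-0.247, -0.390)

At (1, 1/2): F = (-3.000, -1.750).
Jacobian J = [[-8·s·t - t^2, -4·s^2 - 2·s·t - 10·t + 5], [-2·s·t - 10·s + 3·t^2, -s^2 + 6·s·t]].
At the point, J = [[-4.250, -5.000], [-10.250, 2.000]] (det J = -59.750).
Solving J·Δ = −F gives Δ = (-0.247, -0.390).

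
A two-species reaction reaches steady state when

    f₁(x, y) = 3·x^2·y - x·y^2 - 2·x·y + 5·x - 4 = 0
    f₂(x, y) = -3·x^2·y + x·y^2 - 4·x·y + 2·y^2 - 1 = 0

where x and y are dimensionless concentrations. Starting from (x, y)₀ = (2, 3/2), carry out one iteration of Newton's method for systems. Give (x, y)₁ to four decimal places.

(1.3503, 0.5165)

At (2, 3/2): F = (13.5000, -22.0000).
Jacobian J = [[6·x·y - y^2 - 2·y + 5, 3·x^2 - 2·x·y - 2·x], [-6·x·y + y^2 - 4·y, -3·x^2 + 2·x·y - 4·x + 4·y]].
At the point, J = [[17.7500, 2.0000], [-21.7500, -8.0000]] (det J = -98.5000).
Solving J·Δ = −F gives Δ = (-0.6497, -0.9835).
Then the next iterate is (x, y)₁ = (1.3503, 0.5165).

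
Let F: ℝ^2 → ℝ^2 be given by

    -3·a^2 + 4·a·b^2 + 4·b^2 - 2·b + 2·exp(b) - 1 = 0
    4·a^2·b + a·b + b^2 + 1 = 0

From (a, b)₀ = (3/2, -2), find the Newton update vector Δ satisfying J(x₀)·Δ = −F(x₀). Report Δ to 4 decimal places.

(-0.4139, 0.8057)

At (3/2, -2): F = (36.520671, -16.0000).
Jacobian J = [[-6·a + 4·b^2, 8·a·b + 8·b + 2·exp(b) - 2], [8·a·b + b, 4·a^2 + a + 2·b]].
At the point, J = [[7.0000, -41.729329], [-26.0000, 6.5000]] (det J = -1039.462565).
Solving J·Δ = −F gives Δ = (-0.4139, 0.8057).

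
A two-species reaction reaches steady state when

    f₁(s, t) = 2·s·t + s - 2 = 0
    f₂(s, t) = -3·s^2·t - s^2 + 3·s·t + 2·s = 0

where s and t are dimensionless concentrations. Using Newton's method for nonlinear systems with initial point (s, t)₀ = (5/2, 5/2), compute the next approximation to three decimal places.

(2.494, -0.092)

At (5/2, 5/2): F = (13.000, -29.375).
Jacobian J = [[2·t + 1, 2·s], [-6·s·t - 2·s + 3·t + 2, -3·s^2 + 3·s]].
At the point, J = [[6.000, 5.000], [-33.000, -11.250]] (det J = 97.500).
Solving J·Δ = −F gives Δ = (-0.006, -2.592).
Then the next iterate is (s, t)₁ = (2.494, -0.092).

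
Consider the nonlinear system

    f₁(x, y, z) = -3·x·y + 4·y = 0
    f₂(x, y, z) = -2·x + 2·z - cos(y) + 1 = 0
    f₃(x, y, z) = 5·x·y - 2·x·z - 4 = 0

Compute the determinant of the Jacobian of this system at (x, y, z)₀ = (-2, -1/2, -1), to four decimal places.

J = [[-3·y, -3·x + 4, 0], [-2, sin(y), 2], [5·y - 2·z, 5·x, -2·x]].
At the point, J = [[1.5000, 10.0000, 0.0000], [-2.0000, -0.479426, 2.0000], [-0.5000, -10.0000, 4.0000]].
det J = 97.1234.

97.1234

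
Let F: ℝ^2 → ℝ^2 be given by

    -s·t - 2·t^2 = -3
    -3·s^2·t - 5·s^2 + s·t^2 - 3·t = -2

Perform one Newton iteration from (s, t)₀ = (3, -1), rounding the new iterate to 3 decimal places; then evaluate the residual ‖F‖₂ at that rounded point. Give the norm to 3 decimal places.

33.442

At (3, -1): F = (4.000, -10.000).
Jacobian J = [[-t, -s - 4·t], [-6·s·t - 10·s + t^2, -3·s^2 + 2·s·t - 3]].
At the point, J = [[1.000, 1.000], [-11.000, -36.000]] (det J = -25.000).
Solving J·Δ = −F gives Δ = (-5.360, 1.360).
Then the next iterate is (s, t)₁ = (-2.360, 0.360).
Re-evaluating at (-2.360, 0.360): F = (3.59040, -33.24902), so ‖F‖₂ = 33.442.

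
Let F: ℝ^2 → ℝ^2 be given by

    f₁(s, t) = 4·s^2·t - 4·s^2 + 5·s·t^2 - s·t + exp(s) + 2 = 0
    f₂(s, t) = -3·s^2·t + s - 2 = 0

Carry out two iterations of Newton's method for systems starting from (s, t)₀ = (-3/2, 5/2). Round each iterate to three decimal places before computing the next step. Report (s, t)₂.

(-0.202, 1.645)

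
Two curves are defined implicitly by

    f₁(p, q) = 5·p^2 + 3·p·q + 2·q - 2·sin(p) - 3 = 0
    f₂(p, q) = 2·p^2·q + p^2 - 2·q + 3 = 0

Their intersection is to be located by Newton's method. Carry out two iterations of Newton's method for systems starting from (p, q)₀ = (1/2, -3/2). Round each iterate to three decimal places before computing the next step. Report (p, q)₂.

(0.440, 1.720)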